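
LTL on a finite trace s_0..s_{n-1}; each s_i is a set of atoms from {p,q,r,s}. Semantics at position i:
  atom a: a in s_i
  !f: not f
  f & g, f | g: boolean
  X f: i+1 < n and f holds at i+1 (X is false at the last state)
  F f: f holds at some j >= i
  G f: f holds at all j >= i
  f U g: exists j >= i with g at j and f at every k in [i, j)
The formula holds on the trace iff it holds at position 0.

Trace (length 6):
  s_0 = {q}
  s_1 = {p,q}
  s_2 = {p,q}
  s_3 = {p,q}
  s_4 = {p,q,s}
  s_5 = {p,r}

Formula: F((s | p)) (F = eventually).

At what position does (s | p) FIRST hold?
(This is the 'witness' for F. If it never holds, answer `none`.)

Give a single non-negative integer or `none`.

Answer: 1

Derivation:
s_0={q}: (s | p)=False s=False p=False
s_1={p,q}: (s | p)=True s=False p=True
s_2={p,q}: (s | p)=True s=False p=True
s_3={p,q}: (s | p)=True s=False p=True
s_4={p,q,s}: (s | p)=True s=True p=True
s_5={p,r}: (s | p)=True s=False p=True
F((s | p)) holds; first witness at position 1.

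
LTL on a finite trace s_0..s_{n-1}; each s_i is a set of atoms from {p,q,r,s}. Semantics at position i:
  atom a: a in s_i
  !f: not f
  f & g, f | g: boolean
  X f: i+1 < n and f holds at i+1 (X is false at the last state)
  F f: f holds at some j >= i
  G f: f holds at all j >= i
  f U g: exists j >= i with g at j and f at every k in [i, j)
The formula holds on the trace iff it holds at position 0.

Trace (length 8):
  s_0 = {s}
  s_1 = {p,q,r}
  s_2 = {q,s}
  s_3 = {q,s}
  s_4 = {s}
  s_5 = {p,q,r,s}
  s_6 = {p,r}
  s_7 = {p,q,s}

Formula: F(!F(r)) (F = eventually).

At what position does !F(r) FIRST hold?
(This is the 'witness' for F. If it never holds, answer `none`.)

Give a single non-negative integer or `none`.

Answer: 7

Derivation:
s_0={s}: !F(r)=False F(r)=True r=False
s_1={p,q,r}: !F(r)=False F(r)=True r=True
s_2={q,s}: !F(r)=False F(r)=True r=False
s_3={q,s}: !F(r)=False F(r)=True r=False
s_4={s}: !F(r)=False F(r)=True r=False
s_5={p,q,r,s}: !F(r)=False F(r)=True r=True
s_6={p,r}: !F(r)=False F(r)=True r=True
s_7={p,q,s}: !F(r)=True F(r)=False r=False
F(!F(r)) holds; first witness at position 7.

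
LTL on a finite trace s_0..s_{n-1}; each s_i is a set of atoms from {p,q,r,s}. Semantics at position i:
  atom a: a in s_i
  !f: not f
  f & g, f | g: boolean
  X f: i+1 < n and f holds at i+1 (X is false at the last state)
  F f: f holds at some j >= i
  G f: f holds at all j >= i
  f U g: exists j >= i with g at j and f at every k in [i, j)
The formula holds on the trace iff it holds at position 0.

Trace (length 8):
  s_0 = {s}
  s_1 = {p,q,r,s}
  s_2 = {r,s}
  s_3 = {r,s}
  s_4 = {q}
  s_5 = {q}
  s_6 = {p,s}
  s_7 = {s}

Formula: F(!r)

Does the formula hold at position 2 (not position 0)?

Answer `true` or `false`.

Answer: true

Derivation:
s_0={s}: F(!r)=True !r=True r=False
s_1={p,q,r,s}: F(!r)=True !r=False r=True
s_2={r,s}: F(!r)=True !r=False r=True
s_3={r,s}: F(!r)=True !r=False r=True
s_4={q}: F(!r)=True !r=True r=False
s_5={q}: F(!r)=True !r=True r=False
s_6={p,s}: F(!r)=True !r=True r=False
s_7={s}: F(!r)=True !r=True r=False
Evaluating at position 2: result = True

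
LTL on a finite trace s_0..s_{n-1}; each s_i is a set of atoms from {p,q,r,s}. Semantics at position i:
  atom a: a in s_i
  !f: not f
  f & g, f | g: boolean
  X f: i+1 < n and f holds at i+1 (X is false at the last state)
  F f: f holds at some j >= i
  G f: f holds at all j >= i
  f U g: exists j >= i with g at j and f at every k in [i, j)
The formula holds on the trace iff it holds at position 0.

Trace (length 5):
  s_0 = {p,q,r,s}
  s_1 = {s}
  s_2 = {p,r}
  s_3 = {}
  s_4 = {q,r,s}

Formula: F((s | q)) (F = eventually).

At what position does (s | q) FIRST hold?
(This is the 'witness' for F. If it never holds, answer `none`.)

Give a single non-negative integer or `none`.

s_0={p,q,r,s}: (s | q)=True s=True q=True
s_1={s}: (s | q)=True s=True q=False
s_2={p,r}: (s | q)=False s=False q=False
s_3={}: (s | q)=False s=False q=False
s_4={q,r,s}: (s | q)=True s=True q=True
F((s | q)) holds; first witness at position 0.

Answer: 0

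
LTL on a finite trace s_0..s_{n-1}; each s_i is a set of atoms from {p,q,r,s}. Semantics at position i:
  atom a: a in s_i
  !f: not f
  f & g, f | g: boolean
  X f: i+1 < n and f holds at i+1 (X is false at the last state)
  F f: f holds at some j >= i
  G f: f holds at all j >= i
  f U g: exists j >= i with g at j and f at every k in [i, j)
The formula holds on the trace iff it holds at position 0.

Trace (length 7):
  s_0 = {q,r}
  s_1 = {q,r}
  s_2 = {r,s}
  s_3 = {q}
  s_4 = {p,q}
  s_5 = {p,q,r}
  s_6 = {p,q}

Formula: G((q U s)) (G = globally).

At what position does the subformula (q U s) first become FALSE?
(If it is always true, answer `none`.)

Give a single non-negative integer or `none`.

Answer: 3

Derivation:
s_0={q,r}: (q U s)=True q=True s=False
s_1={q,r}: (q U s)=True q=True s=False
s_2={r,s}: (q U s)=True q=False s=True
s_3={q}: (q U s)=False q=True s=False
s_4={p,q}: (q U s)=False q=True s=False
s_5={p,q,r}: (q U s)=False q=True s=False
s_6={p,q}: (q U s)=False q=True s=False
G((q U s)) holds globally = False
First violation at position 3.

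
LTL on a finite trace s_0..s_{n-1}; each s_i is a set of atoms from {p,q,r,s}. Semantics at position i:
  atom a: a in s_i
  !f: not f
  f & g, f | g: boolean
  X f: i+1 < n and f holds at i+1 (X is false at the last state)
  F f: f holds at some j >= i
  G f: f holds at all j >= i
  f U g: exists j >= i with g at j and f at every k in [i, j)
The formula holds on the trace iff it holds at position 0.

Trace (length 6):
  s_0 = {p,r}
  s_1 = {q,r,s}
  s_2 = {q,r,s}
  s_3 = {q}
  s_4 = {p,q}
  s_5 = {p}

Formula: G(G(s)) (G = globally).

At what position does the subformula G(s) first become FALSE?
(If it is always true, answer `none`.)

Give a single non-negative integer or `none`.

s_0={p,r}: G(s)=False s=False
s_1={q,r,s}: G(s)=False s=True
s_2={q,r,s}: G(s)=False s=True
s_3={q}: G(s)=False s=False
s_4={p,q}: G(s)=False s=False
s_5={p}: G(s)=False s=False
G(G(s)) holds globally = False
First violation at position 0.

Answer: 0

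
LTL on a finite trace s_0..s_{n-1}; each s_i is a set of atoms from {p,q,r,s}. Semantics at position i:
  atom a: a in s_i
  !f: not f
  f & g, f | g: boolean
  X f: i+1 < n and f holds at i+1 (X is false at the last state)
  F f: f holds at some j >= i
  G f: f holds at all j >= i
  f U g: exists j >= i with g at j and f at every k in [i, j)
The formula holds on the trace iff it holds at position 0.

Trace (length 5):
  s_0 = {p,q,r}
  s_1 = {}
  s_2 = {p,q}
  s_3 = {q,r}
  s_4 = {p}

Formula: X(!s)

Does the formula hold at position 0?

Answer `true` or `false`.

Answer: true

Derivation:
s_0={p,q,r}: X(!s)=True !s=True s=False
s_1={}: X(!s)=True !s=True s=False
s_2={p,q}: X(!s)=True !s=True s=False
s_3={q,r}: X(!s)=True !s=True s=False
s_4={p}: X(!s)=False !s=True s=False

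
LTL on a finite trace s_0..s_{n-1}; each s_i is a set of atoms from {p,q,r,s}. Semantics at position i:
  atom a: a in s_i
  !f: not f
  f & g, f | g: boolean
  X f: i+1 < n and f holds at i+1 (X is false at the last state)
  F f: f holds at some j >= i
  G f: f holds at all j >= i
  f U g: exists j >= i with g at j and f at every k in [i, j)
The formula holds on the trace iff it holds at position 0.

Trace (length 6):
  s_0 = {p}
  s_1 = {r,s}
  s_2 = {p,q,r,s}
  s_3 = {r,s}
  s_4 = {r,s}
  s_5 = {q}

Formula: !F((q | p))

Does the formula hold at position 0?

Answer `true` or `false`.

s_0={p}: !F((q | p))=False F((q | p))=True (q | p)=True q=False p=True
s_1={r,s}: !F((q | p))=False F((q | p))=True (q | p)=False q=False p=False
s_2={p,q,r,s}: !F((q | p))=False F((q | p))=True (q | p)=True q=True p=True
s_3={r,s}: !F((q | p))=False F((q | p))=True (q | p)=False q=False p=False
s_4={r,s}: !F((q | p))=False F((q | p))=True (q | p)=False q=False p=False
s_5={q}: !F((q | p))=False F((q | p))=True (q | p)=True q=True p=False

Answer: false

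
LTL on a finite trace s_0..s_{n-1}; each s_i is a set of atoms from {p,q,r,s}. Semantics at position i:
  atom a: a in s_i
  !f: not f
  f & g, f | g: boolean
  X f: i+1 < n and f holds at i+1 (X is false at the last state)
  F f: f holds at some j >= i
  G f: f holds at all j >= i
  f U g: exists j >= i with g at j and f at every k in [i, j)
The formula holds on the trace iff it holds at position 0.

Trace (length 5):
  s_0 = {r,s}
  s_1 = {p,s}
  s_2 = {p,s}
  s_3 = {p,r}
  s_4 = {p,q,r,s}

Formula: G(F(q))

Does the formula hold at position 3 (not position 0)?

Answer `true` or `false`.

Answer: true

Derivation:
s_0={r,s}: G(F(q))=True F(q)=True q=False
s_1={p,s}: G(F(q))=True F(q)=True q=False
s_2={p,s}: G(F(q))=True F(q)=True q=False
s_3={p,r}: G(F(q))=True F(q)=True q=False
s_4={p,q,r,s}: G(F(q))=True F(q)=True q=True
Evaluating at position 3: result = True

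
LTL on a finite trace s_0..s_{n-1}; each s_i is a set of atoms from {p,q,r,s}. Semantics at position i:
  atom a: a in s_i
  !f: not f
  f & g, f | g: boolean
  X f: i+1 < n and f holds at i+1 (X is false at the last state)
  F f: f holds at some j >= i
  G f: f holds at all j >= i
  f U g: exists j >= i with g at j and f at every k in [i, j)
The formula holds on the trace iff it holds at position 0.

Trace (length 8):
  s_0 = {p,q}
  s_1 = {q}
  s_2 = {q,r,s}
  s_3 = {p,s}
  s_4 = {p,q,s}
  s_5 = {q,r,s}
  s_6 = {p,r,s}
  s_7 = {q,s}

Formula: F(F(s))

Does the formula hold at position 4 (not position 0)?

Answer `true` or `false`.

Answer: true

Derivation:
s_0={p,q}: F(F(s))=True F(s)=True s=False
s_1={q}: F(F(s))=True F(s)=True s=False
s_2={q,r,s}: F(F(s))=True F(s)=True s=True
s_3={p,s}: F(F(s))=True F(s)=True s=True
s_4={p,q,s}: F(F(s))=True F(s)=True s=True
s_5={q,r,s}: F(F(s))=True F(s)=True s=True
s_6={p,r,s}: F(F(s))=True F(s)=True s=True
s_7={q,s}: F(F(s))=True F(s)=True s=True
Evaluating at position 4: result = True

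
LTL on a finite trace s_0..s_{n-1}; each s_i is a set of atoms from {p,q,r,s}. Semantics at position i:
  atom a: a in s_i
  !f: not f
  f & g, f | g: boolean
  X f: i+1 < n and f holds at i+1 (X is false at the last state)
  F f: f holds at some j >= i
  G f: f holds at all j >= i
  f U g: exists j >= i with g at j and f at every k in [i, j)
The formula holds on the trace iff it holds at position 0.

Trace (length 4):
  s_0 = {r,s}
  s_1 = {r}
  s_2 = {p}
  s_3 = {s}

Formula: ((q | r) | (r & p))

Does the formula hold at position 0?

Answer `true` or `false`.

Answer: true

Derivation:
s_0={r,s}: ((q | r) | (r & p))=True (q | r)=True q=False r=True (r & p)=False p=False
s_1={r}: ((q | r) | (r & p))=True (q | r)=True q=False r=True (r & p)=False p=False
s_2={p}: ((q | r) | (r & p))=False (q | r)=False q=False r=False (r & p)=False p=True
s_3={s}: ((q | r) | (r & p))=False (q | r)=False q=False r=False (r & p)=False p=False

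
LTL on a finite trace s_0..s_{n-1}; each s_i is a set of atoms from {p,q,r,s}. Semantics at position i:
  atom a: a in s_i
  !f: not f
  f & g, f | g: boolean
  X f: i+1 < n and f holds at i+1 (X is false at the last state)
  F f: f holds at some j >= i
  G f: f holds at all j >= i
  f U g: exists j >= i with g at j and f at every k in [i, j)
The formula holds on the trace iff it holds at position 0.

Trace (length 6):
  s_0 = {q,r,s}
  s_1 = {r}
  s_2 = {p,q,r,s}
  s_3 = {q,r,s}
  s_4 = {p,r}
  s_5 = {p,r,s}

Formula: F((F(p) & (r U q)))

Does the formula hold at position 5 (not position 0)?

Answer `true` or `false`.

Answer: false

Derivation:
s_0={q,r,s}: F((F(p) & (r U q)))=True (F(p) & (r U q))=True F(p)=True p=False (r U q)=True r=True q=True
s_1={r}: F((F(p) & (r U q)))=True (F(p) & (r U q))=True F(p)=True p=False (r U q)=True r=True q=False
s_2={p,q,r,s}: F((F(p) & (r U q)))=True (F(p) & (r U q))=True F(p)=True p=True (r U q)=True r=True q=True
s_3={q,r,s}: F((F(p) & (r U q)))=True (F(p) & (r U q))=True F(p)=True p=False (r U q)=True r=True q=True
s_4={p,r}: F((F(p) & (r U q)))=False (F(p) & (r U q))=False F(p)=True p=True (r U q)=False r=True q=False
s_5={p,r,s}: F((F(p) & (r U q)))=False (F(p) & (r U q))=False F(p)=True p=True (r U q)=False r=True q=False
Evaluating at position 5: result = False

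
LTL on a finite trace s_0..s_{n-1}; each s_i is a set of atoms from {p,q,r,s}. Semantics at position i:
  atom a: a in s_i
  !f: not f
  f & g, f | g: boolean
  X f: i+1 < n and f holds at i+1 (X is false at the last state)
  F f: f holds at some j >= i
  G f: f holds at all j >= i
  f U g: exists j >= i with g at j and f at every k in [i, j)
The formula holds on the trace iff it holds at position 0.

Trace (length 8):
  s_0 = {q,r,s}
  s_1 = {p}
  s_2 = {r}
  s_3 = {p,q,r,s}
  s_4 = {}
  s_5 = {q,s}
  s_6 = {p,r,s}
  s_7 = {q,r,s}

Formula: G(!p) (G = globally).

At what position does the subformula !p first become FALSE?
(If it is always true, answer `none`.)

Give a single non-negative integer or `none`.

s_0={q,r,s}: !p=True p=False
s_1={p}: !p=False p=True
s_2={r}: !p=True p=False
s_3={p,q,r,s}: !p=False p=True
s_4={}: !p=True p=False
s_5={q,s}: !p=True p=False
s_6={p,r,s}: !p=False p=True
s_7={q,r,s}: !p=True p=False
G(!p) holds globally = False
First violation at position 1.

Answer: 1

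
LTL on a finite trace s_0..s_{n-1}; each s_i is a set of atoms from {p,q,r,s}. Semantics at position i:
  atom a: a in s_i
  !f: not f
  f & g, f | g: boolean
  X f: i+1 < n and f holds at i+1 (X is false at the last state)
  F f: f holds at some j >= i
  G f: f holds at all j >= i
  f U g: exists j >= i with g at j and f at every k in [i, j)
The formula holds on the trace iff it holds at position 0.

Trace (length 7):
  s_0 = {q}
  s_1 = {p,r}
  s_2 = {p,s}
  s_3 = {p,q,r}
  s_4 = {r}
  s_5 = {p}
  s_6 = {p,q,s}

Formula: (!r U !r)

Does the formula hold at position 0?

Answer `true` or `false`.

s_0={q}: (!r U !r)=True !r=True r=False
s_1={p,r}: (!r U !r)=False !r=False r=True
s_2={p,s}: (!r U !r)=True !r=True r=False
s_3={p,q,r}: (!r U !r)=False !r=False r=True
s_4={r}: (!r U !r)=False !r=False r=True
s_5={p}: (!r U !r)=True !r=True r=False
s_6={p,q,s}: (!r U !r)=True !r=True r=False

Answer: true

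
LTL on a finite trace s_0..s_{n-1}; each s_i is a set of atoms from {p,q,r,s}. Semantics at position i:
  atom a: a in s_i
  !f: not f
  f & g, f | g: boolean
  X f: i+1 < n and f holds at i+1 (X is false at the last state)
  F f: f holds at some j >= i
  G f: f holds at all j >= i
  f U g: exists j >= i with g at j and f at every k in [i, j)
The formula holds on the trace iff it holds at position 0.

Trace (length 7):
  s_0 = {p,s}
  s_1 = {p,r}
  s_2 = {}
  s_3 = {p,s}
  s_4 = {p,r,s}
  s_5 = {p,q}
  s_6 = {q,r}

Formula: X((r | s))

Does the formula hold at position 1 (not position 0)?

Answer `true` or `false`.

Answer: false

Derivation:
s_0={p,s}: X((r | s))=True (r | s)=True r=False s=True
s_1={p,r}: X((r | s))=False (r | s)=True r=True s=False
s_2={}: X((r | s))=True (r | s)=False r=False s=False
s_3={p,s}: X((r | s))=True (r | s)=True r=False s=True
s_4={p,r,s}: X((r | s))=False (r | s)=True r=True s=True
s_5={p,q}: X((r | s))=True (r | s)=False r=False s=False
s_6={q,r}: X((r | s))=False (r | s)=True r=True s=False
Evaluating at position 1: result = False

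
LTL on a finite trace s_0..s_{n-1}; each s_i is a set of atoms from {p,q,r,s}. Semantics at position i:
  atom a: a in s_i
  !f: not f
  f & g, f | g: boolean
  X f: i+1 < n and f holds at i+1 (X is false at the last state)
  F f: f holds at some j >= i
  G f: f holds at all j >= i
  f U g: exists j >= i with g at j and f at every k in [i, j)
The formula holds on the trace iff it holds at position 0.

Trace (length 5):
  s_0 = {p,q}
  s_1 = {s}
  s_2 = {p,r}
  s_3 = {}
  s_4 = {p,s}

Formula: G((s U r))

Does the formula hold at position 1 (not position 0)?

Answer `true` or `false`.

Answer: false

Derivation:
s_0={p,q}: G((s U r))=False (s U r)=False s=False r=False
s_1={s}: G((s U r))=False (s U r)=True s=True r=False
s_2={p,r}: G((s U r))=False (s U r)=True s=False r=True
s_3={}: G((s U r))=False (s U r)=False s=False r=False
s_4={p,s}: G((s U r))=False (s U r)=False s=True r=False
Evaluating at position 1: result = False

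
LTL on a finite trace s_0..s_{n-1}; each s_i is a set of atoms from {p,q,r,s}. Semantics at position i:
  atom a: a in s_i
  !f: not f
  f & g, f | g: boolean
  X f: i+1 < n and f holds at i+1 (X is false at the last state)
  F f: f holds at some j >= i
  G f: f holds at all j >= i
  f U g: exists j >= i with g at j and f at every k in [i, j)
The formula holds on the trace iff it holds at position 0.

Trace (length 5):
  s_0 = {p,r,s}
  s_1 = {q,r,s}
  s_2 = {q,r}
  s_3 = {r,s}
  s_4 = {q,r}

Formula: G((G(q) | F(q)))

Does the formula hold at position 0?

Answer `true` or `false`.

Answer: true

Derivation:
s_0={p,r,s}: G((G(q) | F(q)))=True (G(q) | F(q))=True G(q)=False q=False F(q)=True
s_1={q,r,s}: G((G(q) | F(q)))=True (G(q) | F(q))=True G(q)=False q=True F(q)=True
s_2={q,r}: G((G(q) | F(q)))=True (G(q) | F(q))=True G(q)=False q=True F(q)=True
s_3={r,s}: G((G(q) | F(q)))=True (G(q) | F(q))=True G(q)=False q=False F(q)=True
s_4={q,r}: G((G(q) | F(q)))=True (G(q) | F(q))=True G(q)=True q=True F(q)=True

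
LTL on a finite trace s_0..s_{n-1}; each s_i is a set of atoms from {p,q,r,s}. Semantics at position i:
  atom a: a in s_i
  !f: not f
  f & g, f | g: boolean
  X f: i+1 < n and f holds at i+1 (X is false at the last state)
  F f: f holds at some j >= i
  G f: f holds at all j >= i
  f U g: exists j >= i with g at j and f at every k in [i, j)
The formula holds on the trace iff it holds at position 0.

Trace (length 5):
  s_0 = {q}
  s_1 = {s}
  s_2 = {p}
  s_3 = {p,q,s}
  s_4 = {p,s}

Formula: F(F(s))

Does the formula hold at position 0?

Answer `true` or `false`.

s_0={q}: F(F(s))=True F(s)=True s=False
s_1={s}: F(F(s))=True F(s)=True s=True
s_2={p}: F(F(s))=True F(s)=True s=False
s_3={p,q,s}: F(F(s))=True F(s)=True s=True
s_4={p,s}: F(F(s))=True F(s)=True s=True

Answer: true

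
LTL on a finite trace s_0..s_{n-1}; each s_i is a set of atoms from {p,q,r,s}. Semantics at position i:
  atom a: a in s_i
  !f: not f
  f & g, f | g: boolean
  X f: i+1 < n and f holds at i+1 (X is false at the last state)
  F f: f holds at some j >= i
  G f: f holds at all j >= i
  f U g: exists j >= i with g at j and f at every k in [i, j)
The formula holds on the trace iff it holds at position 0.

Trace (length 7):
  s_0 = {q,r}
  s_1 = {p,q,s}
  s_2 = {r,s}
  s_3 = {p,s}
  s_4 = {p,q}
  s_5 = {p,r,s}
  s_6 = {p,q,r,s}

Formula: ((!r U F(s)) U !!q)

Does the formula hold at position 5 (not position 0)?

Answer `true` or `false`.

Answer: true

Derivation:
s_0={q,r}: ((!r U F(s)) U !!q)=True (!r U F(s))=True !r=False r=True F(s)=True s=False !!q=True !q=False q=True
s_1={p,q,s}: ((!r U F(s)) U !!q)=True (!r U F(s))=True !r=True r=False F(s)=True s=True !!q=True !q=False q=True
s_2={r,s}: ((!r U F(s)) U !!q)=True (!r U F(s))=True !r=False r=True F(s)=True s=True !!q=False !q=True q=False
s_3={p,s}: ((!r U F(s)) U !!q)=True (!r U F(s))=True !r=True r=False F(s)=True s=True !!q=False !q=True q=False
s_4={p,q}: ((!r U F(s)) U !!q)=True (!r U F(s))=True !r=True r=False F(s)=True s=False !!q=True !q=False q=True
s_5={p,r,s}: ((!r U F(s)) U !!q)=True (!r U F(s))=True !r=False r=True F(s)=True s=True !!q=False !q=True q=False
s_6={p,q,r,s}: ((!r U F(s)) U !!q)=True (!r U F(s))=True !r=False r=True F(s)=True s=True !!q=True !q=False q=True
Evaluating at position 5: result = True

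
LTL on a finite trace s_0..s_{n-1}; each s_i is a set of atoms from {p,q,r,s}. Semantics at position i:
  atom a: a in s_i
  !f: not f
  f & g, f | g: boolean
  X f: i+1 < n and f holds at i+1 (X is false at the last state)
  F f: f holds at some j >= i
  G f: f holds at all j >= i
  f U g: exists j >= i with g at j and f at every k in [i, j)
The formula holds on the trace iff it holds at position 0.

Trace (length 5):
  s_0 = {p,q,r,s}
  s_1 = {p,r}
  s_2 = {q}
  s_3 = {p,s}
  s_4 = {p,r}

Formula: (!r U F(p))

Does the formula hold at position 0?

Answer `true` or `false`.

s_0={p,q,r,s}: (!r U F(p))=True !r=False r=True F(p)=True p=True
s_1={p,r}: (!r U F(p))=True !r=False r=True F(p)=True p=True
s_2={q}: (!r U F(p))=True !r=True r=False F(p)=True p=False
s_3={p,s}: (!r U F(p))=True !r=True r=False F(p)=True p=True
s_4={p,r}: (!r U F(p))=True !r=False r=True F(p)=True p=True

Answer: true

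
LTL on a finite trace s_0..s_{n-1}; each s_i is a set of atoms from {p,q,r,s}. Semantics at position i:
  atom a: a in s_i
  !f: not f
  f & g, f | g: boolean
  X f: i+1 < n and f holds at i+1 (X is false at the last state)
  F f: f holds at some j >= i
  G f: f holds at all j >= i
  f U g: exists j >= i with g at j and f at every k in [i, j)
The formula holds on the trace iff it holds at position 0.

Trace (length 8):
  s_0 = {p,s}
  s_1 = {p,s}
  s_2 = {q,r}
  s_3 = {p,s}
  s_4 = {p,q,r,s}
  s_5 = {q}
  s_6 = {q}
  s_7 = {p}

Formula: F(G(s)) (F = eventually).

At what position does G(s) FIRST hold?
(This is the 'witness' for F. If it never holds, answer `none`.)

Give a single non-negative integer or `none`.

s_0={p,s}: G(s)=False s=True
s_1={p,s}: G(s)=False s=True
s_2={q,r}: G(s)=False s=False
s_3={p,s}: G(s)=False s=True
s_4={p,q,r,s}: G(s)=False s=True
s_5={q}: G(s)=False s=False
s_6={q}: G(s)=False s=False
s_7={p}: G(s)=False s=False
F(G(s)) does not hold (no witness exists).

Answer: none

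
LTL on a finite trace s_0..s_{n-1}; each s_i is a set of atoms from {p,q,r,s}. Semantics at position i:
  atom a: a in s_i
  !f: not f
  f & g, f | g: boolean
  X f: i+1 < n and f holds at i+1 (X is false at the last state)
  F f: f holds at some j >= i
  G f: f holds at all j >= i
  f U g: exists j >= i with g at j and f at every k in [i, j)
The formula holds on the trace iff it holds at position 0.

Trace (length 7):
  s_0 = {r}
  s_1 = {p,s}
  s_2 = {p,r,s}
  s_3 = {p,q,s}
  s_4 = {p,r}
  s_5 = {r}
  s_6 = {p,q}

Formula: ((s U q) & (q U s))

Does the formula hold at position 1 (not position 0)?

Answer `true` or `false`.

Answer: true

Derivation:
s_0={r}: ((s U q) & (q U s))=False (s U q)=False s=False q=False (q U s)=False
s_1={p,s}: ((s U q) & (q U s))=True (s U q)=True s=True q=False (q U s)=True
s_2={p,r,s}: ((s U q) & (q U s))=True (s U q)=True s=True q=False (q U s)=True
s_3={p,q,s}: ((s U q) & (q U s))=True (s U q)=True s=True q=True (q U s)=True
s_4={p,r}: ((s U q) & (q U s))=False (s U q)=False s=False q=False (q U s)=False
s_5={r}: ((s U q) & (q U s))=False (s U q)=False s=False q=False (q U s)=False
s_6={p,q}: ((s U q) & (q U s))=False (s U q)=True s=False q=True (q U s)=False
Evaluating at position 1: result = True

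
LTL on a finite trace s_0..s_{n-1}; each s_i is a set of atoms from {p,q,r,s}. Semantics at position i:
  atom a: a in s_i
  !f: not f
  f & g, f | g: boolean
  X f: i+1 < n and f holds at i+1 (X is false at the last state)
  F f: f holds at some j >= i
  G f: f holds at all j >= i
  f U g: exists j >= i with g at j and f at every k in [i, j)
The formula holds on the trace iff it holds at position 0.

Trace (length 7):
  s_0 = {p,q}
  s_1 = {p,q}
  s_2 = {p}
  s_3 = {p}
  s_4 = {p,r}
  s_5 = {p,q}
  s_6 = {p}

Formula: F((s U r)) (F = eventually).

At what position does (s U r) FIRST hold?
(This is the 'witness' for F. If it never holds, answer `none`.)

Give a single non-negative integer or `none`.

Answer: 4

Derivation:
s_0={p,q}: (s U r)=False s=False r=False
s_1={p,q}: (s U r)=False s=False r=False
s_2={p}: (s U r)=False s=False r=False
s_3={p}: (s U r)=False s=False r=False
s_4={p,r}: (s U r)=True s=False r=True
s_5={p,q}: (s U r)=False s=False r=False
s_6={p}: (s U r)=False s=False r=False
F((s U r)) holds; first witness at position 4.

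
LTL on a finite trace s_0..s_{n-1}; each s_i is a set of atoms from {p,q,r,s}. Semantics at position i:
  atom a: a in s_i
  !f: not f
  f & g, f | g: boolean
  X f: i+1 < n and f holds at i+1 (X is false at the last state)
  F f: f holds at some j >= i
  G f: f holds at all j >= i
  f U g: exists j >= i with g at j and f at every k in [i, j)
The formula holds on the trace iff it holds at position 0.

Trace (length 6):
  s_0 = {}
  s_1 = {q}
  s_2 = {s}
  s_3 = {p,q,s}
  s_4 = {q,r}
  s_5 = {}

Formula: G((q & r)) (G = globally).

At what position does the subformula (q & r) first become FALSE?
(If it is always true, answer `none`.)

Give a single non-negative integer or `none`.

Answer: 0

Derivation:
s_0={}: (q & r)=False q=False r=False
s_1={q}: (q & r)=False q=True r=False
s_2={s}: (q & r)=False q=False r=False
s_3={p,q,s}: (q & r)=False q=True r=False
s_4={q,r}: (q & r)=True q=True r=True
s_5={}: (q & r)=False q=False r=False
G((q & r)) holds globally = False
First violation at position 0.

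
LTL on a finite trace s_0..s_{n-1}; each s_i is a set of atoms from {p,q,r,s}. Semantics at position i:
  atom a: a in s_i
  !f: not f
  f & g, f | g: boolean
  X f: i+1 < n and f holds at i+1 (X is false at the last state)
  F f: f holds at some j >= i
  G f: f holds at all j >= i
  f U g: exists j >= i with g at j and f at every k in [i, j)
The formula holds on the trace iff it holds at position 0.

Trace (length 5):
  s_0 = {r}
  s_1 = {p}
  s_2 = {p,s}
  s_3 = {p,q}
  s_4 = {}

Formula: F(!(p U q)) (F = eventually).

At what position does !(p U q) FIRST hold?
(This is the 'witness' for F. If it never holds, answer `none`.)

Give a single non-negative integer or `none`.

Answer: 0

Derivation:
s_0={r}: !(p U q)=True (p U q)=False p=False q=False
s_1={p}: !(p U q)=False (p U q)=True p=True q=False
s_2={p,s}: !(p U q)=False (p U q)=True p=True q=False
s_3={p,q}: !(p U q)=False (p U q)=True p=True q=True
s_4={}: !(p U q)=True (p U q)=False p=False q=False
F(!(p U q)) holds; first witness at position 0.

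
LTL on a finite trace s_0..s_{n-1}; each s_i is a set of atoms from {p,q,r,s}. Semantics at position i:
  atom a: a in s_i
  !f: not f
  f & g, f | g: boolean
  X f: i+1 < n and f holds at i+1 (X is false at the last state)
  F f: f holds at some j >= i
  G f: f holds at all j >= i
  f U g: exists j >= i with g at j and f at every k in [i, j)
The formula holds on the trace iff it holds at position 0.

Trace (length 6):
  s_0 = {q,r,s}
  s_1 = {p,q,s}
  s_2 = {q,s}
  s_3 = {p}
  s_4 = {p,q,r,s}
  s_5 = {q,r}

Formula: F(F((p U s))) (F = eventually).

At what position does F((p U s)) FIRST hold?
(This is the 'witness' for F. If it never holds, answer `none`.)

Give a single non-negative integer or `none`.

Answer: 0

Derivation:
s_0={q,r,s}: F((p U s))=True (p U s)=True p=False s=True
s_1={p,q,s}: F((p U s))=True (p U s)=True p=True s=True
s_2={q,s}: F((p U s))=True (p U s)=True p=False s=True
s_3={p}: F((p U s))=True (p U s)=True p=True s=False
s_4={p,q,r,s}: F((p U s))=True (p U s)=True p=True s=True
s_5={q,r}: F((p U s))=False (p U s)=False p=False s=False
F(F((p U s))) holds; first witness at position 0.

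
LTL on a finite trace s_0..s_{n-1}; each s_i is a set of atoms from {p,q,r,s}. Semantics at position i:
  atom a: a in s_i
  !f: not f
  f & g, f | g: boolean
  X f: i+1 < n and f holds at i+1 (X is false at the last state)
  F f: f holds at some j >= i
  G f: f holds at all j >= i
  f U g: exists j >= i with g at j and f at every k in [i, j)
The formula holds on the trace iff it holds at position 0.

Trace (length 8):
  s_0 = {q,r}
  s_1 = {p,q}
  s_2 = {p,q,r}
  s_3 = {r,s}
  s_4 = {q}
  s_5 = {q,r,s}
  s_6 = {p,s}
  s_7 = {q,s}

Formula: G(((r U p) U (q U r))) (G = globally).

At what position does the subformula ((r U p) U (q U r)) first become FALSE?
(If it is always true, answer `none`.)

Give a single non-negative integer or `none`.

Answer: 6

Derivation:
s_0={q,r}: ((r U p) U (q U r))=True (r U p)=True r=True p=False (q U r)=True q=True
s_1={p,q}: ((r U p) U (q U r))=True (r U p)=True r=False p=True (q U r)=True q=True
s_2={p,q,r}: ((r U p) U (q U r))=True (r U p)=True r=True p=True (q U r)=True q=True
s_3={r,s}: ((r U p) U (q U r))=True (r U p)=False r=True p=False (q U r)=True q=False
s_4={q}: ((r U p) U (q U r))=True (r U p)=False r=False p=False (q U r)=True q=True
s_5={q,r,s}: ((r U p) U (q U r))=True (r U p)=True r=True p=False (q U r)=True q=True
s_6={p,s}: ((r U p) U (q U r))=False (r U p)=True r=False p=True (q U r)=False q=False
s_7={q,s}: ((r U p) U (q U r))=False (r U p)=False r=False p=False (q U r)=False q=True
G(((r U p) U (q U r))) holds globally = False
First violation at position 6.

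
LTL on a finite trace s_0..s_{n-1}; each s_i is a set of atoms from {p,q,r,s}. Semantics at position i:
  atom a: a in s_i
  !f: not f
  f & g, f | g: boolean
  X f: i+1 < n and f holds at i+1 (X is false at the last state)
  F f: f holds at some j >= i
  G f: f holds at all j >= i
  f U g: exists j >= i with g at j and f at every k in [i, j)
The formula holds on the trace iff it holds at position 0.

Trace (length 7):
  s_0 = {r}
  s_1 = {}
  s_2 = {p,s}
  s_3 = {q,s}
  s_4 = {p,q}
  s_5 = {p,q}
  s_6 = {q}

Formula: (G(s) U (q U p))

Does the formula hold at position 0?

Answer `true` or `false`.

s_0={r}: (G(s) U (q U p))=False G(s)=False s=False (q U p)=False q=False p=False
s_1={}: (G(s) U (q U p))=False G(s)=False s=False (q U p)=False q=False p=False
s_2={p,s}: (G(s) U (q U p))=True G(s)=False s=True (q U p)=True q=False p=True
s_3={q,s}: (G(s) U (q U p))=True G(s)=False s=True (q U p)=True q=True p=False
s_4={p,q}: (G(s) U (q U p))=True G(s)=False s=False (q U p)=True q=True p=True
s_5={p,q}: (G(s) U (q U p))=True G(s)=False s=False (q U p)=True q=True p=True
s_6={q}: (G(s) U (q U p))=False G(s)=False s=False (q U p)=False q=True p=False

Answer: false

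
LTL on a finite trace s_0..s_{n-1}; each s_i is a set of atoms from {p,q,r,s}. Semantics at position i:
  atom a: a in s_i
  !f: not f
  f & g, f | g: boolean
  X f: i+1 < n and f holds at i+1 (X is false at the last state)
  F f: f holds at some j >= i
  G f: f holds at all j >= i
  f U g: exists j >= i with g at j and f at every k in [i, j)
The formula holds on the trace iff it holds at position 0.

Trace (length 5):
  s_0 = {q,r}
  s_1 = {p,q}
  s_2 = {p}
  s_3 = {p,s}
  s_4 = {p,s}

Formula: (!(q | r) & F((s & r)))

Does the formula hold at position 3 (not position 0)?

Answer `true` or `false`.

Answer: false

Derivation:
s_0={q,r}: (!(q | r) & F((s & r)))=False !(q | r)=False (q | r)=True q=True r=True F((s & r))=False (s & r)=False s=False
s_1={p,q}: (!(q | r) & F((s & r)))=False !(q | r)=False (q | r)=True q=True r=False F((s & r))=False (s & r)=False s=False
s_2={p}: (!(q | r) & F((s & r)))=False !(q | r)=True (q | r)=False q=False r=False F((s & r))=False (s & r)=False s=False
s_3={p,s}: (!(q | r) & F((s & r)))=False !(q | r)=True (q | r)=False q=False r=False F((s & r))=False (s & r)=False s=True
s_4={p,s}: (!(q | r) & F((s & r)))=False !(q | r)=True (q | r)=False q=False r=False F((s & r))=False (s & r)=False s=True
Evaluating at position 3: result = False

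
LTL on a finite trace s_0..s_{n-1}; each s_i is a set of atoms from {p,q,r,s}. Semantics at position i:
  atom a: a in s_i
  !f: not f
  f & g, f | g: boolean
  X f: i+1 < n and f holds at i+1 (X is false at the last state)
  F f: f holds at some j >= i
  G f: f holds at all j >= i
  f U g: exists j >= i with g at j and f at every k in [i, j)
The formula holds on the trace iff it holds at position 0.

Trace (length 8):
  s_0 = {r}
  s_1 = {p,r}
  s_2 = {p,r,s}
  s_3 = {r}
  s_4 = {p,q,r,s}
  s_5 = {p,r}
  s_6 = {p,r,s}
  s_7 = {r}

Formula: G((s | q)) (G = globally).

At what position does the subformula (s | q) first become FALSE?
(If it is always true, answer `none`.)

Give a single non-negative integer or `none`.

Answer: 0

Derivation:
s_0={r}: (s | q)=False s=False q=False
s_1={p,r}: (s | q)=False s=False q=False
s_2={p,r,s}: (s | q)=True s=True q=False
s_3={r}: (s | q)=False s=False q=False
s_4={p,q,r,s}: (s | q)=True s=True q=True
s_5={p,r}: (s | q)=False s=False q=False
s_6={p,r,s}: (s | q)=True s=True q=False
s_7={r}: (s | q)=False s=False q=False
G((s | q)) holds globally = False
First violation at position 0.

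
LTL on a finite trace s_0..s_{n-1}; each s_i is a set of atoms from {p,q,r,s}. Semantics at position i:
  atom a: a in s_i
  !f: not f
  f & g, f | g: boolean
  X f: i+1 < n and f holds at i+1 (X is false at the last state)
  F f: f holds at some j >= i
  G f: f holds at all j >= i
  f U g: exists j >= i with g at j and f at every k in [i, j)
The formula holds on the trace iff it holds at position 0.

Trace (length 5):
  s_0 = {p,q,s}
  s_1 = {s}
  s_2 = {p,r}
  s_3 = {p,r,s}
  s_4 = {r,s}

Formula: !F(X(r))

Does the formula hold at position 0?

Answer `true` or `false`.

s_0={p,q,s}: !F(X(r))=False F(X(r))=True X(r)=False r=False
s_1={s}: !F(X(r))=False F(X(r))=True X(r)=True r=False
s_2={p,r}: !F(X(r))=False F(X(r))=True X(r)=True r=True
s_3={p,r,s}: !F(X(r))=False F(X(r))=True X(r)=True r=True
s_4={r,s}: !F(X(r))=True F(X(r))=False X(r)=False r=True

Answer: false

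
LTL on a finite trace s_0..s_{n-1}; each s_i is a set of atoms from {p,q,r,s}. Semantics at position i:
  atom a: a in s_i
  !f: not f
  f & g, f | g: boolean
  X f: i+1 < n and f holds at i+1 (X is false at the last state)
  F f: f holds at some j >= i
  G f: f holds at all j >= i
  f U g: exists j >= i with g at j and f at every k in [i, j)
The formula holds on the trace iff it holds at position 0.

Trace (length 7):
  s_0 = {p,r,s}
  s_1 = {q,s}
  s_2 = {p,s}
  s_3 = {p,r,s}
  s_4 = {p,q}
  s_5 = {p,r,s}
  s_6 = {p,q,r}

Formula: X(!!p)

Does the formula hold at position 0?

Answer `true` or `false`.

s_0={p,r,s}: X(!!p)=False !!p=True !p=False p=True
s_1={q,s}: X(!!p)=True !!p=False !p=True p=False
s_2={p,s}: X(!!p)=True !!p=True !p=False p=True
s_3={p,r,s}: X(!!p)=True !!p=True !p=False p=True
s_4={p,q}: X(!!p)=True !!p=True !p=False p=True
s_5={p,r,s}: X(!!p)=True !!p=True !p=False p=True
s_6={p,q,r}: X(!!p)=False !!p=True !p=False p=True

Answer: false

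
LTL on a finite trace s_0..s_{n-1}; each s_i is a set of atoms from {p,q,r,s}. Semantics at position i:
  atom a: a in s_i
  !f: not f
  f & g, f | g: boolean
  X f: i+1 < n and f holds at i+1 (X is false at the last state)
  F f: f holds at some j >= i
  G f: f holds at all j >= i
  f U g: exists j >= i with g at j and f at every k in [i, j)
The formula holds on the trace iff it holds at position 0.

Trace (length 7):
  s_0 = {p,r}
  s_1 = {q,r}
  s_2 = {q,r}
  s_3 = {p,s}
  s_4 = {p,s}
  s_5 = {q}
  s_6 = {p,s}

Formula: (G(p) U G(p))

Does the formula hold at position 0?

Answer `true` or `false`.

s_0={p,r}: (G(p) U G(p))=False G(p)=False p=True
s_1={q,r}: (G(p) U G(p))=False G(p)=False p=False
s_2={q,r}: (G(p) U G(p))=False G(p)=False p=False
s_3={p,s}: (G(p) U G(p))=False G(p)=False p=True
s_4={p,s}: (G(p) U G(p))=False G(p)=False p=True
s_5={q}: (G(p) U G(p))=False G(p)=False p=False
s_6={p,s}: (G(p) U G(p))=True G(p)=True p=True

Answer: false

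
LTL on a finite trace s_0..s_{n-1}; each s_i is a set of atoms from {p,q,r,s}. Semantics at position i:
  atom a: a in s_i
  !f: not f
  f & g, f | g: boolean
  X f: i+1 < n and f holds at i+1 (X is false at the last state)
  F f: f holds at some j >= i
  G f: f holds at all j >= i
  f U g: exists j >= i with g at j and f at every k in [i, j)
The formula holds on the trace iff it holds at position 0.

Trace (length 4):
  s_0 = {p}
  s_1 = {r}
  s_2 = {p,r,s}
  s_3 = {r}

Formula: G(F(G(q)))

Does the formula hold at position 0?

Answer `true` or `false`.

s_0={p}: G(F(G(q)))=False F(G(q))=False G(q)=False q=False
s_1={r}: G(F(G(q)))=False F(G(q))=False G(q)=False q=False
s_2={p,r,s}: G(F(G(q)))=False F(G(q))=False G(q)=False q=False
s_3={r}: G(F(G(q)))=False F(G(q))=False G(q)=False q=False

Answer: false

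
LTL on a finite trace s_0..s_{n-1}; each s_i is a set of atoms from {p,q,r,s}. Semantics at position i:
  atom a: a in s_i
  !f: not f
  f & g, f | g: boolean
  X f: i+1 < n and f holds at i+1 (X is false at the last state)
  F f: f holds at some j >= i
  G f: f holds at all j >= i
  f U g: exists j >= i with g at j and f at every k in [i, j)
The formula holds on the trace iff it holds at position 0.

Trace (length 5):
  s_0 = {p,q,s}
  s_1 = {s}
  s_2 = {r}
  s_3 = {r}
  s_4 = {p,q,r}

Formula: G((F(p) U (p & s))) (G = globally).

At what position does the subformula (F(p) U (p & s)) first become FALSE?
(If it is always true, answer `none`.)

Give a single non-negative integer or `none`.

s_0={p,q,s}: (F(p) U (p & s))=True F(p)=True p=True (p & s)=True s=True
s_1={s}: (F(p) U (p & s))=False F(p)=True p=False (p & s)=False s=True
s_2={r}: (F(p) U (p & s))=False F(p)=True p=False (p & s)=False s=False
s_3={r}: (F(p) U (p & s))=False F(p)=True p=False (p & s)=False s=False
s_4={p,q,r}: (F(p) U (p & s))=False F(p)=True p=True (p & s)=False s=False
G((F(p) U (p & s))) holds globally = False
First violation at position 1.

Answer: 1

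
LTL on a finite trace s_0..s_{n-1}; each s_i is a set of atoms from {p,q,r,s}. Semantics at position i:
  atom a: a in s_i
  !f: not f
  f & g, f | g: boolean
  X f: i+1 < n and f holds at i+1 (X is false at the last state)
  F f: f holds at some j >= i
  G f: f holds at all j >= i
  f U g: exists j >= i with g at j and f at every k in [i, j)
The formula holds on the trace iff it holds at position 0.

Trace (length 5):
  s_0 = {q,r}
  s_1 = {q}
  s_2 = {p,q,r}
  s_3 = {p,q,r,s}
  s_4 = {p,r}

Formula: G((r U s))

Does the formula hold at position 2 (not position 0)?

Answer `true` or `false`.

s_0={q,r}: G((r U s))=False (r U s)=False r=True s=False
s_1={q}: G((r U s))=False (r U s)=False r=False s=False
s_2={p,q,r}: G((r U s))=False (r U s)=True r=True s=False
s_3={p,q,r,s}: G((r U s))=False (r U s)=True r=True s=True
s_4={p,r}: G((r U s))=False (r U s)=False r=True s=False
Evaluating at position 2: result = False

Answer: false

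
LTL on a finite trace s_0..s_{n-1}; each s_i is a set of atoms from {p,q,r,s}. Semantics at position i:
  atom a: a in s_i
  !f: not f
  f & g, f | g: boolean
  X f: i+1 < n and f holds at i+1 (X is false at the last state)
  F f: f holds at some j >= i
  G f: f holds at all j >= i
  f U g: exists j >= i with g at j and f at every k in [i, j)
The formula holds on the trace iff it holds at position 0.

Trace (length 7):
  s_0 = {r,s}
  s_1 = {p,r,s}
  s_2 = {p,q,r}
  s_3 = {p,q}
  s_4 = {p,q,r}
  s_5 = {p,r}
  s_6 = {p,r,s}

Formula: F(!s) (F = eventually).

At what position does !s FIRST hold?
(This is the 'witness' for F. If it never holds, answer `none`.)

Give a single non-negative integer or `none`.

Answer: 2

Derivation:
s_0={r,s}: !s=False s=True
s_1={p,r,s}: !s=False s=True
s_2={p,q,r}: !s=True s=False
s_3={p,q}: !s=True s=False
s_4={p,q,r}: !s=True s=False
s_5={p,r}: !s=True s=False
s_6={p,r,s}: !s=False s=True
F(!s) holds; first witness at position 2.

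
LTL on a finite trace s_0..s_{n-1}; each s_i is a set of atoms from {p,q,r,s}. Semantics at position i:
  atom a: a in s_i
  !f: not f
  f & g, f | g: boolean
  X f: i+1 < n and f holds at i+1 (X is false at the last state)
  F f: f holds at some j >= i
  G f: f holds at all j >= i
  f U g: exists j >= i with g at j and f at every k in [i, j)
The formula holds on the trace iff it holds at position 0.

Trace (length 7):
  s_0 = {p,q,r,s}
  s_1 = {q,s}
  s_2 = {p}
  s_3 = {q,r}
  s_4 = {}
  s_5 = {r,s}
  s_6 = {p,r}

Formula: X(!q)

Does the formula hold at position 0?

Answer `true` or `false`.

s_0={p,q,r,s}: X(!q)=False !q=False q=True
s_1={q,s}: X(!q)=True !q=False q=True
s_2={p}: X(!q)=False !q=True q=False
s_3={q,r}: X(!q)=True !q=False q=True
s_4={}: X(!q)=True !q=True q=False
s_5={r,s}: X(!q)=True !q=True q=False
s_6={p,r}: X(!q)=False !q=True q=False

Answer: false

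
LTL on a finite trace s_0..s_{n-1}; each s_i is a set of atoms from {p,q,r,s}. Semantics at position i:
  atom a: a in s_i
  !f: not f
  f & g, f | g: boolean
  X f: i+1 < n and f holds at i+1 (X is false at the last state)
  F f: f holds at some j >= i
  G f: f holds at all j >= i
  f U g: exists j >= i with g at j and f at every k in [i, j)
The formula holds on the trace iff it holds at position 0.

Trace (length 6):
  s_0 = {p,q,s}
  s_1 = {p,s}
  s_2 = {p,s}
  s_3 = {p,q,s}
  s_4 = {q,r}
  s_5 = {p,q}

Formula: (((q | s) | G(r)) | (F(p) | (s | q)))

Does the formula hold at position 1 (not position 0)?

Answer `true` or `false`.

s_0={p,q,s}: (((q | s) | G(r)) | (F(p) | (s | q)))=True ((q | s) | G(r))=True (q | s)=True q=True s=True G(r)=False r=False (F(p) | (s | q))=True F(p)=True p=True (s | q)=True
s_1={p,s}: (((q | s) | G(r)) | (F(p) | (s | q)))=True ((q | s) | G(r))=True (q | s)=True q=False s=True G(r)=False r=False (F(p) | (s | q))=True F(p)=True p=True (s | q)=True
s_2={p,s}: (((q | s) | G(r)) | (F(p) | (s | q)))=True ((q | s) | G(r))=True (q | s)=True q=False s=True G(r)=False r=False (F(p) | (s | q))=True F(p)=True p=True (s | q)=True
s_3={p,q,s}: (((q | s) | G(r)) | (F(p) | (s | q)))=True ((q | s) | G(r))=True (q | s)=True q=True s=True G(r)=False r=False (F(p) | (s | q))=True F(p)=True p=True (s | q)=True
s_4={q,r}: (((q | s) | G(r)) | (F(p) | (s | q)))=True ((q | s) | G(r))=True (q | s)=True q=True s=False G(r)=False r=True (F(p) | (s | q))=True F(p)=True p=False (s | q)=True
s_5={p,q}: (((q | s) | G(r)) | (F(p) | (s | q)))=True ((q | s) | G(r))=True (q | s)=True q=True s=False G(r)=False r=False (F(p) | (s | q))=True F(p)=True p=True (s | q)=True
Evaluating at position 1: result = True

Answer: true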